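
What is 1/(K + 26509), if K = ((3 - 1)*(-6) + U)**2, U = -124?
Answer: 1/45005 ≈ 2.2220e-5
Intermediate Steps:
K = 18496 (K = ((3 - 1)*(-6) - 124)**2 = (2*(-6) - 124)**2 = (-12 - 124)**2 = (-136)**2 = 18496)
1/(K + 26509) = 1/(18496 + 26509) = 1/45005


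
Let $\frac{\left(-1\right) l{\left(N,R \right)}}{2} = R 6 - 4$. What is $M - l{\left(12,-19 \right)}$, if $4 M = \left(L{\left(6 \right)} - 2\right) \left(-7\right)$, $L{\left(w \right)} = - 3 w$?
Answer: $-201$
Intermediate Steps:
$l{\left(N,R \right)} = 8 - 12 R$ ($l{\left(N,R \right)} = - 2 \left(R 6 - 4\right) = - 2 \left(6 R - 4\right) = - 2 \left(-4 + 6 R\right) = 8 - 12 R$)
$M = 35$ ($M = \frac{\left(\left(-3\right) 6 - 2\right) \left(-7\right)}{4} = \frac{\left(-18 - 2\right) \left(-7\right)}{4} = \frac{\left(-20\right) \left(-7\right)}{4} = \frac{1}{4} \cdot 140 = 35$)
$M - l{\left(12,-19 \right)} = 35 - \left(8 - -228\right) = 35 - \left(8 + 228\right) = 35 - 236 = -201$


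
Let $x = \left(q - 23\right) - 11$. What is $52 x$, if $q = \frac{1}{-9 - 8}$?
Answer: $- \frac{30108}{17} \approx -1771.1$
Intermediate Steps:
$q = - \frac{1}{17}$ ($q = \frac{1}{-17} = - \frac{1}{17} \approx -0.058824$)
$x = - \frac{579}{17}$ ($x = \left(- \frac{1}{17} - 23\right) - 11 = - \frac{392}{17} - 11 = - \frac{579}{17} \approx -34.059$)
$52 x = 52 \left(- \frac{579}{17}\right) = - \frac{30108}{17}$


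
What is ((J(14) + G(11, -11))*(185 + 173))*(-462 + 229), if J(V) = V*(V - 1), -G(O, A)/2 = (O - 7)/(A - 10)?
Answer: -319475620/21 ≈ -1.5213e+7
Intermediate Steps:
G(O, A) = -2*(-7 + O)/(-10 + A) (G(O, A) = -2*(O - 7)/(A - 10) = -2*(-7 + O)/(-10 + A))
J(V) = V*(-1 + V)
((J(14) + G(11, -11))*(185 + 173))*(-462 + 229) = ((14*(-1 + 14) + 2*(7 - 1*11)/(-10 - 11))*(185 + 173))*(-462 + 229) = ((14*13 + 2*(7 - 11)/(-21))*358)*(-233) = ((182 + 2*(-1/21)*(-4))*358)*(-233) = ((182 + 8/21)*358)*(-233) = ((3830/21)*358)*(-233) = (1371140/21)*(-233) = -319475620/21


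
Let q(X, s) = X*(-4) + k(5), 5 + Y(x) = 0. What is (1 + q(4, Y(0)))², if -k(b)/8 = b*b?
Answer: 46225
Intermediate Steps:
k(b) = -8*b² (k(b) = -8*b*b = -8*b²)
Y(x) = -5 (Y(x) = -5 + 0 = -5)
q(X, s) = -200 - 4*X (q(X, s) = X*(-4) - 8*5² = -4*X - 8*25 = -4*X - 200 = -200 - 4*X)
(1 + q(4, Y(0)))² = (1 + (-200 - 4*4))² = (1 + (-200 - 16))² = (1 - 216)² = (-215)² = 46225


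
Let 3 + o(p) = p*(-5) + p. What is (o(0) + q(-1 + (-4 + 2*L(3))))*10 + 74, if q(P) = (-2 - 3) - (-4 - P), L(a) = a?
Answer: 44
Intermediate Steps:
q(P) = -1 + P (q(P) = -5 + (4 + P) = -1 + P)
o(p) = -3 - 4*p (o(p) = -3 + (p*(-5) + p) = -3 + (-5*p + p) = -3 - 4*p)
(o(0) + q(-1 + (-4 + 2*L(3))))*10 + 74 = ((-3 - 4*0) + (-1 + (-1 + (-4 + 2*3))))*10 + 74 = ((-3 + 0) + (-1 + (-1 + (-4 + 6))))*10 + 74 = (-3 + (-1 + (-1 + 2)))*10 + 74 = (-3 + (-1 + 1))*10 + 74 = (-3 + 0)*10 + 74 = -3*10 + 74 = -30 + 74 = 44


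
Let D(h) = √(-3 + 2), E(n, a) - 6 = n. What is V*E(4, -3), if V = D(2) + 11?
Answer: 110 + 10*I ≈ 110.0 + 10.0*I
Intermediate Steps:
E(n, a) = 6 + n
D(h) = I (D(h) = √(-1) = I)
V = 11 + I (V = I + 11 = 11 + I ≈ 11.0 + 1.0*I)
V*E(4, -3) = (11 + I)*(6 + 4) = (11 + I)*10 = 110 + 10*I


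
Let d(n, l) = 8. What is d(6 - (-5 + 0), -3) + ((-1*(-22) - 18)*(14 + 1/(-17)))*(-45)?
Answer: -42524/17 ≈ -2501.4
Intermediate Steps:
d(6 - (-5 + 0), -3) + ((-1*(-22) - 18)*(14 + 1/(-17)))*(-45) = 8 + ((-1*(-22) - 18)*(14 + 1/(-17)))*(-45) = 8 + ((22 - 18)*(14 - 1/17))*(-45) = 8 + (4*(237/17))*(-45) = 8 + (948/17)*(-45) = 8 - 42660/17 = -42524/17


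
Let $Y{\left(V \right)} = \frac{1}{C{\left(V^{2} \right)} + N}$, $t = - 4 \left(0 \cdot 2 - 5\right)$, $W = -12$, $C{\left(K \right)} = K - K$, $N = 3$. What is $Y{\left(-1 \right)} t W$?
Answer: $-80$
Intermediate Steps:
$C{\left(K \right)} = 0$
$t = 20$ ($t = - 4 \left(0 - 5\right) = \left(-4\right) \left(-5\right) = 20$)
$Y{\left(V \right)} = \frac{1}{3}$ ($Y{\left(V \right)} = \frac{1}{0 + 3} = \frac{1}{3}$)
$Y{\left(-1 \right)} t W = \frac{1}{3} \cdot 20 \left(-12\right) = \frac{20}{3} \left(-12\right) = -80$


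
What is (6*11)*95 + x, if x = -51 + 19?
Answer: 6238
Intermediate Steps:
x = -32
(6*11)*95 + x = (6*11)*95 - 32 = 66*95 - 32 = 6270 - 32 = 6238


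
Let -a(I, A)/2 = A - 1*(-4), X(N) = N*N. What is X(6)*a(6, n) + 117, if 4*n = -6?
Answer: -63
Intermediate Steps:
n = -3/2 (n = (1/4)*(-6) = -3/2 ≈ -1.5000)
X(N) = N**2
a(I, A) = -8 - 2*A (a(I, A) = -2*(A - 1*(-4)) = -2*(A + 4) = -2*(4 + A) = -8 - 2*A)
X(6)*a(6, n) + 117 = 6**2*(-8 - 2*(-3/2)) + 117 = 36*(-8 + 3) + 117 = 36*(-5) + 117 = -180 + 117 = -63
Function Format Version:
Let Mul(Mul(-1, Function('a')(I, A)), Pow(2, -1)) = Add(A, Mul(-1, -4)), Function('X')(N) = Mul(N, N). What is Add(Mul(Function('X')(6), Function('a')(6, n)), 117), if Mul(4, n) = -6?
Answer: -63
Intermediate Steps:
n = Rational(-3, 2) (n = Mul(Rational(1, 4), -6) = Rational(-3, 2) ≈ -1.5000)
Function('X')(N) = Pow(N, 2)
Function('a')(I, A) = Add(-8, Mul(-2, A)) (Function('a')(I, A) = Mul(-2, Add(A, Mul(-1, -4))) = Mul(-2, Add(A, 4)) = Mul(-2, Add(4, A)) = Add(-8, Mul(-2, A)))
Add(Mul(Function('X')(6), Function('a')(6, n)), 117) = Add(Mul(Pow(6, 2), Add(-8, Mul(-2, Rational(-3, 2)))), 117) = Add(Mul(36, Add(-8, 3)), 117) = Add(Mul(36, -5), 117) = Add(-180, 117) = -63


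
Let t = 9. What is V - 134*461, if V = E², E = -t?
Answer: -61693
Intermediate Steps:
E = -9 (E = -1*9 = -9)
V = 81 (V = (-9)² = 81)
V - 134*461 = 81 - 134*461 = 81 - 61774 = -61693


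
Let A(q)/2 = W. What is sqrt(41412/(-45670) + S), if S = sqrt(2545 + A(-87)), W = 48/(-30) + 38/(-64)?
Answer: sqrt(-1891286040 + 104287445*sqrt(1016245))/45670 ≈ 7.0355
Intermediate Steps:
W = -351/160 (W = 48*(-1/30) + 38*(-1/64) = -8/5 - 19/32 = -351/160 ≈ -2.1937)
A(q) = -351/80 (A(q) = 2*(-351/160) = -351/80)
S = sqrt(1016245)/20 (S = sqrt(2545 - 351/80) = sqrt(203249/80) = sqrt(1016245)/20 ≈ 50.404)
sqrt(41412/(-45670) + S) = sqrt(41412/(-45670) + sqrt(1016245)/20) = sqrt(41412*(-1/45670) + sqrt(1016245)/20) = sqrt(-20706/22835 + sqrt(1016245)/20)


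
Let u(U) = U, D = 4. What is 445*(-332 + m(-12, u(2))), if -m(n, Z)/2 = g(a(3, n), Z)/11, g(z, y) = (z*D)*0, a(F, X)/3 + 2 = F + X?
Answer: -147740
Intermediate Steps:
a(F, X) = -6 + 3*F + 3*X (a(F, X) = -6 + 3*(F + X) = -6 + (3*F + 3*X) = -6 + 3*F + 3*X)
g(z, y) = 0 (g(z, y) = (z*4)*0 = (4*z)*0 = 0)
m(n, Z) = 0 (m(n, Z) = -0/11 = -2*0 = 0)
445*(-332 + m(-12, u(2))) = 445*(-332 + 0) = 445*(-332) = -147740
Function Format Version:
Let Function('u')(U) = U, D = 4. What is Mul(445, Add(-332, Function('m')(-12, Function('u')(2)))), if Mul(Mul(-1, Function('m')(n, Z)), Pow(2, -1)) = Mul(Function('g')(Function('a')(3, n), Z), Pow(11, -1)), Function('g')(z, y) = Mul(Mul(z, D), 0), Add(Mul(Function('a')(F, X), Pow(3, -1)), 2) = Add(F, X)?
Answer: -147740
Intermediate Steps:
Function('a')(F, X) = Add(-6, Mul(3, F), Mul(3, X)) (Function('a')(F, X) = Add(-6, Mul(3, Add(F, X))) = Add(-6, Add(Mul(3, F), Mul(3, X))) = Add(-6, Mul(3, F), Mul(3, X)))
Function('g')(z, y) = 0 (Function('g')(z, y) = Mul(Mul(z, 4), 0) = Mul(Mul(4, z), 0) = 0)
Function('m')(n, Z) = 0 (Function('m')(n, Z) = Mul(-2, Mul(0, Pow(11, -1))) = Mul(-2, Mul(0, Rational(1, 11))) = Mul(-2, 0) = 0)
Mul(445, Add(-332, Function('m')(-12, Function('u')(2)))) = Mul(445, Add(-332, 0)) = Mul(445, -332) = -147740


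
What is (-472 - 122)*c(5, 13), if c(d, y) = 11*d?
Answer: -32670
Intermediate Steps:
(-472 - 122)*c(5, 13) = (-472 - 122)*(11*5) = -594*55 = -32670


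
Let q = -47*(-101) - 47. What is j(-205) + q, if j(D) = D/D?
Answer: 4701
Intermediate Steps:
j(D) = 1
q = 4700 (q = 4747 - 47 = 4700)
j(-205) + q = 1 + 4700 = 4701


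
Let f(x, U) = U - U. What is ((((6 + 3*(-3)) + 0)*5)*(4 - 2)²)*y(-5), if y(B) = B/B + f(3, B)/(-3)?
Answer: -60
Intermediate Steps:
f(x, U) = 0
y(B) = 1 (y(B) = B/B + 0/(-3) = 1 + 0*(-⅓) = 1 + 0 = 1)
((((6 + 3*(-3)) + 0)*5)*(4 - 2)²)*y(-5) = ((((6 + 3*(-3)) + 0)*5)*(4 - 2)²)*1 = ((((6 - 9) + 0)*5)*2²)*1 = (((-3 + 0)*5)*4)*1 = (-3*5*4)*1 = -15*4*1 = -60*1 = -60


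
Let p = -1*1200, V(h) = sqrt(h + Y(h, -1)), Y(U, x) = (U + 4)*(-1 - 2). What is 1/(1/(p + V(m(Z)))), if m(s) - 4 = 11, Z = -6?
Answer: -1200 + I*sqrt(42) ≈ -1200.0 + 6.4807*I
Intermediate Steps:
Y(U, x) = -12 - 3*U (Y(U, x) = (4 + U)*(-3) = -12 - 3*U)
m(s) = 15 (m(s) = 4 + 11 = 15)
V(h) = sqrt(-12 - 2*h) (V(h) = sqrt(h + (-12 - 3*h)) = sqrt(-12 - 2*h))
p = -1200
1/(1/(p + V(m(Z)))) = 1/(1/(-1200 + sqrt(-12 - 2*15))) = 1/(1/(-1200 + sqrt(-12 - 30))) = 1/(1/(-1200 + sqrt(-42))) = 1/(1/(-1200 + I*sqrt(42))) = -1200 + I*sqrt(42)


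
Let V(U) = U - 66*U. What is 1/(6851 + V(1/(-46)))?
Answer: 46/315211 ≈ 0.00014593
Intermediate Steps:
V(U) = -65*U
1/(6851 + V(1/(-46))) = 1/(6851 - 65/(-46)) = 1/(6851 - 65*(-1/46)) = 1/(6851 + 65/46) = 1/(315211/46) = 46/315211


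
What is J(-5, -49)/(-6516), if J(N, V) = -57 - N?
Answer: 13/1629 ≈ 0.0079804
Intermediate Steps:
J(-5, -49)/(-6516) = (-57 - 1*(-5))/(-6516) = (-57 + 5)*(-1/6516) = -52*(-1/6516) = 13/1629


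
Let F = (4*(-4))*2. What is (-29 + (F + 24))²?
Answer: 1369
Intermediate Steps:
F = -32 (F = -16*2 = -32)
(-29 + (F + 24))² = (-29 + (-32 + 24))² = (-29 - 8)² = (-37)² = 1369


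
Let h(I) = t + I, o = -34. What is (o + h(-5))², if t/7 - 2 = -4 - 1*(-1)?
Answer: 2116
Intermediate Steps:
t = -7 (t = 14 + 7*(-4 - 1*(-1)) = 14 + 7*(-4 + 1) = 14 + 7*(-3) = 14 - 21 = -7)
h(I) = -7 + I
(o + h(-5))² = (-34 + (-7 - 5))² = (-34 - 12)² = (-46)² = 2116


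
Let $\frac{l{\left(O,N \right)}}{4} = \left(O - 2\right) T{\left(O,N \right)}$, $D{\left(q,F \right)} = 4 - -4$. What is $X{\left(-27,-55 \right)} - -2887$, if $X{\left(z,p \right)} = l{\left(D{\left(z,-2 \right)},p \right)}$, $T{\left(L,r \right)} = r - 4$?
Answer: $1471$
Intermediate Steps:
$T{\left(L,r \right)} = -4 + r$
$D{\left(q,F \right)} = 8$ ($D{\left(q,F \right)} = 4 + 4 = 8$)
$l{\left(O,N \right)} = 4 \left(-4 + N\right) \left(-2 + O\right)$ ($l{\left(O,N \right)} = 4 \left(O - 2\right) \left(-4 + N\right) = 4 \left(-2 + O\right) \left(-4 + N\right) = 4 \left(-4 + N\right) \left(-2 + O\right)$)
$X{\left(z,p \right)} = -96 + 24 p$ ($X{\left(z,p \right)} = 4 \left(-4 + p\right) \left(-2 + 8\right) = 4 \left(-4 + p\right) 6 = -96 + 24 p$)
$X{\left(-27,-55 \right)} - -2887 = \left(-96 + 24 \left(-55\right)\right) - -2887 = \left(-96 - 1320\right) + 2887 = -1416 + 2887 = 1471$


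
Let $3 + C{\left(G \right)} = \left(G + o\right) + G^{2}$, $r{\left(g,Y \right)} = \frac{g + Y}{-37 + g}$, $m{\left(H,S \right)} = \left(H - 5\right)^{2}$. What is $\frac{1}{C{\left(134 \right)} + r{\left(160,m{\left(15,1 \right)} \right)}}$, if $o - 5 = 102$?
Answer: $\frac{123}{2238122} \approx 5.4957 \cdot 10^{-5}$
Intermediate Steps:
$o = 107$ ($o = 5 + 102 = 107$)
$m{\left(H,S \right)} = \left(-5 + H\right)^{2}$
$r{\left(g,Y \right)} = \frac{Y + g}{-37 + g}$
$C{\left(G \right)} = 104 + G + G^{2}$ ($C{\left(G \right)} = -3 + \left(\left(G + 107\right) + G^{2}\right) = -3 + \left(\left(107 + G\right) + G^{2}\right) = -3 + \left(107 + G + G^{2}\right) = 104 + G + G^{2}$)
$\frac{1}{C{\left(134 \right)} + r{\left(160,m{\left(15,1 \right)} \right)}} = \frac{1}{\left(104 + 134 + 134^{2}\right) + \frac{\left(-5 + 15\right)^{2} + 160}{-37 + 160}} = \frac{1}{\left(104 + 134 + 17956\right) + \frac{10^{2} + 160}{123}} = \frac{1}{18194 + \frac{100 + 160}{123}} = \frac{1}{18194 + \frac{1}{123} \cdot 260} = \frac{1}{18194 + \frac{260}{123}} = \frac{1}{\frac{2238122}{123}} = \frac{123}{2238122}$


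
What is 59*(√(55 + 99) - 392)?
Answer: -23128 + 59*√154 ≈ -22396.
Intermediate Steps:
59*(√(55 + 99) - 392) = 59*(√154 - 392) = 59*(-392 + √154) = -23128 + 59*√154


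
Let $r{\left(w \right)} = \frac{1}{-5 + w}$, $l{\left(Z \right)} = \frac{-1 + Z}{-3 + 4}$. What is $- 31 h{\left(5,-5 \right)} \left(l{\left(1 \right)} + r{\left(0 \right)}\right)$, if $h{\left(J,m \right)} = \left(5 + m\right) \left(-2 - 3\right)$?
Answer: $0$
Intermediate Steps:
$h{\left(J,m \right)} = -25 - 5 m$ ($h{\left(J,m \right)} = \left(5 + m\right) \left(-5\right) = -25 - 5 m$)
$l{\left(Z \right)} = -1 + Z$ ($l{\left(Z \right)} = \frac{-1 + Z}{1} = \left(-1 + Z\right) 1 = -1 + Z$)
$- 31 h{\left(5,-5 \right)} \left(l{\left(1 \right)} + r{\left(0 \right)}\right) = - 31 \left(-25 - -25\right) \left(\left(-1 + 1\right) + \frac{1}{-5 + 0}\right) = - 31 \left(-25 + 25\right) \left(0 + \frac{1}{-5}\right) = - 31 \cdot 0 \left(0 - \frac{1}{5}\right) = - 31 \cdot 0 \left(- \frac{1}{5}\right) = \left(-31\right) 0 = 0$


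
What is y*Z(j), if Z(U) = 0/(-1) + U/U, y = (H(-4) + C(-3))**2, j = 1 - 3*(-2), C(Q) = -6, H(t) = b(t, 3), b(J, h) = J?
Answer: 100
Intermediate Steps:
H(t) = t
j = 7 (j = 1 + 6 = 7)
y = 100 (y = (-4 - 6)**2 = (-10)**2 = 100)
Z(U) = 1 (Z(U) = 0*(-1) + 1 = 0 + 1 = 1)
y*Z(j) = 100*1 = 100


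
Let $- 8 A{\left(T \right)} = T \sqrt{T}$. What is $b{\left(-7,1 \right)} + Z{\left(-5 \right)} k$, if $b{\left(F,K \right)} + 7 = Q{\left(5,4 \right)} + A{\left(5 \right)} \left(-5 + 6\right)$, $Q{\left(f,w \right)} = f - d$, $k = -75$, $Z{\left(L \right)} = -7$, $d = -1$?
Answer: $524 - \frac{5 \sqrt{5}}{8} \approx 522.6$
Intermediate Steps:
$A{\left(T \right)} = - \frac{T^{\frac{3}{2}}}{8}$ ($A{\left(T \right)} = - \frac{T \sqrt{T}}{8} = - \frac{T^{\frac{3}{2}}}{8}$)
$Q{\left(f,w \right)} = 1 + f$ ($Q{\left(f,w \right)} = f - -1 = f + 1 = 1 + f$)
$b{\left(F,K \right)} = -1 - \frac{5 \sqrt{5}}{8}$ ($b{\left(F,K \right)} = -7 + \left(\left(1 + 5\right) + - \frac{5^{\frac{3}{2}}}{8} \left(-5 + 6\right)\right) = -7 + \left(6 + - \frac{5 \sqrt{5}}{8} \cdot 1\right) = -7 + \left(6 - \frac{5 \sqrt{5}}{8}\right) = -1 - \frac{5 \sqrt{5}}{8}$)
$b{\left(-7,1 \right)} + Z{\left(-5 \right)} k = \left(-1 - \frac{5 \sqrt{5}}{8}\right) - -525 = \left(-1 - \frac{5 \sqrt{5}}{8}\right) + 525 = 524 - \frac{5 \sqrt{5}}{8}$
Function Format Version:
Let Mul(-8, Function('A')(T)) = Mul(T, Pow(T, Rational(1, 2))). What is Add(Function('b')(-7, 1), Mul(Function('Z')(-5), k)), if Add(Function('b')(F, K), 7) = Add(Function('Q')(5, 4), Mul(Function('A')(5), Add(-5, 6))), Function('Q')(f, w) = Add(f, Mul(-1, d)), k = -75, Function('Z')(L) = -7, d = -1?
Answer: Add(524, Mul(Rational(-5, 8), Pow(5, Rational(1, 2)))) ≈ 522.60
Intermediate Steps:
Function('A')(T) = Mul(Rational(-1, 8), Pow(T, Rational(3, 2))) (Function('A')(T) = Mul(Rational(-1, 8), Mul(T, Pow(T, Rational(1, 2)))) = Mul(Rational(-1, 8), Pow(T, Rational(3, 2))))
Function('Q')(f, w) = Add(1, f) (Function('Q')(f, w) = Add(f, Mul(-1, -1)) = Add(f, 1) = Add(1, f))
Function('b')(F, K) = Add(-1, Mul(Rational(-5, 8), Pow(5, Rational(1, 2)))) (Function('b')(F, K) = Add(-7, Add(Add(1, 5), Mul(Mul(Rational(-1, 8), Pow(5, Rational(3, 2))), Add(-5, 6)))) = Add(-7, Add(6, Mul(Mul(Rational(-1, 8), Mul(5, Pow(5, Rational(1, 2)))), 1))) = Add(-7, Add(6, Mul(Mul(Rational(-5, 8), Pow(5, Rational(1, 2))), 1))) = Add(-7, Add(6, Mul(Rational(-5, 8), Pow(5, Rational(1, 2))))) = Add(-1, Mul(Rational(-5, 8), Pow(5, Rational(1, 2)))))
Add(Function('b')(-7, 1), Mul(Function('Z')(-5), k)) = Add(Add(-1, Mul(Rational(-5, 8), Pow(5, Rational(1, 2)))), Mul(-7, -75)) = Add(Add(-1, Mul(Rational(-5, 8), Pow(5, Rational(1, 2)))), 525) = Add(524, Mul(Rational(-5, 8), Pow(5, Rational(1, 2))))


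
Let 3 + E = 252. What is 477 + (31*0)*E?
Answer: 477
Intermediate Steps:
E = 249 (E = -3 + 252 = 249)
477 + (31*0)*E = 477 + (31*0)*249 = 477 + 0*249 = 477 + 0 = 477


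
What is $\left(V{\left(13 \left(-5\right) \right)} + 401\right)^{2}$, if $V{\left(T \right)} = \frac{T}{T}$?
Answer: $161604$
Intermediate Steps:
$V{\left(T \right)} = 1$
$\left(V{\left(13 \left(-5\right) \right)} + 401\right)^{2} = \left(1 + 401\right)^{2} = 402^{2} = 161604$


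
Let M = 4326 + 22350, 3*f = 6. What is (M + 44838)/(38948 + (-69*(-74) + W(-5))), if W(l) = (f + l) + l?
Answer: 3973/2447 ≈ 1.6236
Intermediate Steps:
f = 2 (f = (1/3)*6 = 2)
M = 26676
W(l) = 2 + 2*l (W(l) = (2 + l) + l = 2 + 2*l)
(M + 44838)/(38948 + (-69*(-74) + W(-5))) = (26676 + 44838)/(38948 + (-69*(-74) + (2 + 2*(-5)))) = 71514/(38948 + (5106 + (2 - 10))) = 71514/(38948 + (5106 - 8)) = 71514/(38948 + 5098) = 71514/44046 = 71514*(1/44046) = 3973/2447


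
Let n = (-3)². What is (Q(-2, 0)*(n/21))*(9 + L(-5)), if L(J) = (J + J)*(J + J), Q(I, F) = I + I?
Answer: -1308/7 ≈ -186.86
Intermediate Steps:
n = 9
Q(I, F) = 2*I
L(J) = 4*J² (L(J) = (2*J)*(2*J) = 4*J²)
(Q(-2, 0)*(n/21))*(9 + L(-5)) = ((2*(-2))*(9/21))*(9 + 4*(-5)²) = (-36/21)*(9 + 4*25) = (-4*3/7)*(9 + 100) = -12/7*109 = -1308/7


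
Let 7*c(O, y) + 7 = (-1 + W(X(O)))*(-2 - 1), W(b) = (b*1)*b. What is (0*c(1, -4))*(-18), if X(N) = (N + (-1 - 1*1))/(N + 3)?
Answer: 0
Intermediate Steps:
X(N) = (-2 + N)/(3 + N) (X(N) = (N + (-1 - 1))/(3 + N) = (N - 2)/(3 + N) = (-2 + N)/(3 + N))
W(b) = b² (W(b) = b*b = b²)
c(O, y) = -4/7 - 3*(-2 + O)²/(7*(3 + O)²) (c(O, y) = -1 + ((-1 + ((-2 + O)/(3 + O))²)*(-2 - 1))/7 = -1 + ((-1 + (-2 + O)²/(3 + O)²)*(-3))/7 = -1 + (3 - 3*(-2 + O)²/(3 + O)²)/7 = -1 + (3/7 - 3*(-2 + O)²/(7*(3 + O)²)) = -4/7 - 3*(-2 + O)²/(7*(3 + O)²))
(0*c(1, -4))*(-18) = (0*(-4/7 - 3*(-2 + 1)²/(7*(3 + 1)²)))*(-18) = (0*(-4/7 - 3/7*(-1)²/4²))*(-18) = (0*(-4/7 - 3/7*1*1/16))*(-18) = (0*(-4/7 - 3/112))*(-18) = (0*(-67/112))*(-18) = 0*(-18) = 0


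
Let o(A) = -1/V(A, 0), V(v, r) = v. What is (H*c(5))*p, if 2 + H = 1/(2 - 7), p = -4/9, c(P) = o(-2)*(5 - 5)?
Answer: 0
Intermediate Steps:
o(A) = -1/A
c(P) = 0 (c(P) = (-1/(-2))*(5 - 5) = -1*(-1/2)*0 = (1/2)*0 = 0)
p = -4/9 (p = -4*1/9 = -4/9 ≈ -0.44444)
H = -11/5 (H = -2 + 1/(2 - 7) = -2 + 1/(-5) = -2 - 1/5 = -11/5 ≈ -2.2000)
(H*c(5))*p = -11/5*0*(-4/9) = 0*(-4/9) = 0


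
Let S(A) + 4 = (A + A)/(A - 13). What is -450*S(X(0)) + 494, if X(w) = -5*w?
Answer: 2294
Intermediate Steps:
S(A) = -4 + 2*A/(-13 + A) (S(A) = -4 + (A + A)/(A - 13) = -4 + (2*A)/(-13 + A) = -4 + 2*A/(-13 + A))
-450*S(X(0)) + 494 = -900*(26 - (-5)*0)/(-13 - 5*0) + 494 = -900*(26 - 1*0)/(-13 + 0) + 494 = -900*(26 + 0)/(-13) + 494 = -900*(-1)*26/13 + 494 = -450*(-4) + 494 = 1800 + 494 = 2294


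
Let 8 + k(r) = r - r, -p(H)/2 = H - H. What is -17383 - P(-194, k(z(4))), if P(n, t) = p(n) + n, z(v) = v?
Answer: -17189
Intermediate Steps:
p(H) = 0 (p(H) = -2*(H - H) = -2*0 = 0)
k(r) = -8 (k(r) = -8 + (r - r) = -8 + 0 = -8)
P(n, t) = n (P(n, t) = 0 + n = n)
-17383 - P(-194, k(z(4))) = -17383 - 1*(-194) = -17383 + 194 = -17189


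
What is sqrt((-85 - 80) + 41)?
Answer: 2*I*sqrt(31) ≈ 11.136*I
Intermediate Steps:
sqrt((-85 - 80) + 41) = sqrt(-165 + 41) = sqrt(-124) = 2*I*sqrt(31)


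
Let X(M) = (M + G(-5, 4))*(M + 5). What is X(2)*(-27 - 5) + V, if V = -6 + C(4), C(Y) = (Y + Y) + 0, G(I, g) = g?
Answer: -1342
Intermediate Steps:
C(Y) = 2*Y (C(Y) = 2*Y + 0 = 2*Y)
V = 2 (V = -6 + 2*4 = -6 + 8 = 2)
X(M) = (4 + M)*(5 + M) (X(M) = (M + 4)*(M + 5) = (4 + M)*(5 + M))
X(2)*(-27 - 5) + V = (20 + 2² + 9*2)*(-27 - 5) + 2 = (20 + 4 + 18)*(-32) + 2 = 42*(-32) + 2 = -1344 + 2 = -1342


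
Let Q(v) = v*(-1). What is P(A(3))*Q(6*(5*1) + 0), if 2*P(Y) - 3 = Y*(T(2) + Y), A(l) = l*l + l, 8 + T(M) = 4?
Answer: -1485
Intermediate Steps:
T(M) = -4 (T(M) = -8 + 4 = -4)
A(l) = l + l² (A(l) = l² + l = l + l²)
Q(v) = -v
P(Y) = 3/2 + Y*(-4 + Y)/2 (P(Y) = 3/2 + (Y*(-4 + Y))/2 = 3/2 + Y*(-4 + Y)/2)
P(A(3))*Q(6*(5*1) + 0) = (3/2 + (3*(1 + 3))²/2 - 6*(1 + 3))*(-(6*(5*1) + 0)) = (3/2 + (3*4)²/2 - 6*4)*(-(6*5 + 0)) = (3/2 + (½)*12² - 2*12)*(-(30 + 0)) = (3/2 + (½)*144 - 24)*(-1*30) = (3/2 + 72 - 24)*(-30) = (99/2)*(-30) = -1485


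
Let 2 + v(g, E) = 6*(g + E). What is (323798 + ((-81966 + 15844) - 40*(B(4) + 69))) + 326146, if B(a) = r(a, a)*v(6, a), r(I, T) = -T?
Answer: 590342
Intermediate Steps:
v(g, E) = -2 + 6*E + 6*g (v(g, E) = -2 + 6*(g + E) = -2 + 6*(E + g) = -2 + (6*E + 6*g) = -2 + 6*E + 6*g)
B(a) = -a*(34 + 6*a) (B(a) = (-a)*(-2 + 6*a + 6*6) = (-a)*(-2 + 6*a + 36) = (-a)*(34 + 6*a) = -a*(34 + 6*a))
(323798 + ((-81966 + 15844) - 40*(B(4) + 69))) + 326146 = (323798 + ((-81966 + 15844) - 40*(-2*4*(17 + 3*4) + 69))) + 326146 = (323798 + (-66122 - 40*(-2*4*(17 + 12) + 69))) + 326146 = (323798 + (-66122 - 40*(-2*4*29 + 69))) + 326146 = (323798 + (-66122 - 40*(-232 + 69))) + 326146 = (323798 + (-66122 - 40*(-163))) + 326146 = (323798 + (-66122 - 1*(-6520))) + 326146 = (323798 + (-66122 + 6520)) + 326146 = (323798 - 59602) + 326146 = 264196 + 326146 = 590342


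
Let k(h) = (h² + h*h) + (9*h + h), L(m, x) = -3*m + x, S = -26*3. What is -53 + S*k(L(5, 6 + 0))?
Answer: -5669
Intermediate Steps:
S = -78
L(m, x) = x - 3*m
k(h) = 2*h² + 10*h (k(h) = (h² + h²) + 10*h = 2*h² + 10*h)
-53 + S*k(L(5, 6 + 0)) = -53 - 156*((6 + 0) - 3*5)*(5 + ((6 + 0) - 3*5)) = -53 - 156*(6 - 15)*(5 + (6 - 15)) = -53 - 156*(-9)*(5 - 9) = -53 - 156*(-9)*(-4) = -53 - 78*72 = -53 - 5616 = -5669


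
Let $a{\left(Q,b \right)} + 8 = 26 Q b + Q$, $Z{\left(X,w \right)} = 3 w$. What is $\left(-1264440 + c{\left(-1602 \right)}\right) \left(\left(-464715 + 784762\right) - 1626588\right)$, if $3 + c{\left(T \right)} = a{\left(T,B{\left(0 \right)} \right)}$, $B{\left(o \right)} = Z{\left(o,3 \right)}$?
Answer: $2143930564261$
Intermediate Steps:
$B{\left(o \right)} = 9$ ($B{\left(o \right)} = 3 \cdot 3 = 9$)
$a{\left(Q,b \right)} = -8 + Q + 26 Q b$ ($a{\left(Q,b \right)} = -8 + \left(26 Q b + Q\right) = -8 + \left(Q + 26 Q b\right) = -8 + Q + 26 Q b$)
$c{\left(T \right)} = -11 + 235 T$ ($c{\left(T \right)} = -3 + \left(-8 + T + 26 T 9\right) = -3 + \left(-8 + T + 234 T\right) = -3 + \left(-8 + 235 T\right) = -11 + 235 T$)
$\left(-1264440 + c{\left(-1602 \right)}\right) \left(\left(-464715 + 784762\right) - 1626588\right) = \left(-1264440 + \left(-11 + 235 \left(-1602\right)\right)\right) \left(\left(-464715 + 784762\right) - 1626588\right) = \left(-1264440 - 376481\right) \left(320047 - 1626588\right) = \left(-1264440 - 376481\right) \left(-1306541\right) = \left(-1640921\right) \left(-1306541\right) = 2143930564261$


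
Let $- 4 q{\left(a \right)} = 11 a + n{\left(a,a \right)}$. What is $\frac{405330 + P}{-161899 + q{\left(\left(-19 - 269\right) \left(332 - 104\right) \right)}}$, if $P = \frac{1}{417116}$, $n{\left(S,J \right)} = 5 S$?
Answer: $\frac{169069628281}{42027356812} \approx 4.0229$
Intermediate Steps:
$q{\left(a \right)} = - 4 a$ ($q{\left(a \right)} = - \frac{11 a + 5 a}{4} = - \frac{16 a}{4} = - 4 a$)
$P = \frac{1}{417116} \approx 2.3974 \cdot 10^{-6}$
$\frac{405330 + P}{-161899 + q{\left(\left(-19 - 269\right) \left(332 - 104\right) \right)}} = \frac{405330 + \frac{1}{417116}}{-161899 - 4 \left(-19 - 269\right) \left(332 - 104\right)} = \frac{169069628281}{417116 \left(-161899 - 4 \left(\left(-288\right) 228\right)\right)} = \frac{169069628281}{417116 \left(-161899 - -262656\right)} = \frac{169069628281}{417116 \left(-161899 + 262656\right)} = \frac{169069628281}{417116 \cdot 100757} = \frac{169069628281}{417116} \cdot \frac{1}{100757} = \frac{169069628281}{42027356812}$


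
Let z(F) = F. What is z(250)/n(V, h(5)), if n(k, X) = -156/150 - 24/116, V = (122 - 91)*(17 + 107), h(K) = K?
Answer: -90625/452 ≈ -200.50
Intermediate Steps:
V = 3844 (V = 31*124 = 3844)
n(k, X) = -904/725 (n(k, X) = -156*1/150 - 24*1/116 = -26/25 - 6/29 = -904/725)
z(250)/n(V, h(5)) = 250/(-904/725) = 250*(-725/904) = -90625/452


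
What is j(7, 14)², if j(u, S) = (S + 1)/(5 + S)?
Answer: 225/361 ≈ 0.62327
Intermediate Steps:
j(u, S) = (1 + S)/(5 + S)
j(7, 14)² = ((1 + 14)/(5 + 14))² = (15/19)² = 225/361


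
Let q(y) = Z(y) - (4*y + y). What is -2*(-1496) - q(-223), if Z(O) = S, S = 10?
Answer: 1867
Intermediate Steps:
Z(O) = 10
q(y) = 10 - 5*y (q(y) = 10 - (4*y + y) = 10 - 5*y)
-2*(-1496) - q(-223) = -2*(-1496) - (10 - 5*(-223)) = 2992 - (10 + 1115) = 2992 - 1*1125 = 2992 - 1125 = 1867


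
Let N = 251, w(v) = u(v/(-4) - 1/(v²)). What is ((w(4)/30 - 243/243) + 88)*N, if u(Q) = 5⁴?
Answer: 162397/6 ≈ 27066.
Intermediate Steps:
u(Q) = 625
w(v) = 625
((w(4)/30 - 243/243) + 88)*N = ((625/30 - 243/243) + 88)*251 = ((625*(1/30) - 243*1/243) + 88)*251 = ((125/6 - 1) + 88)*251 = (119/6 + 88)*251 = (647/6)*251 = 162397/6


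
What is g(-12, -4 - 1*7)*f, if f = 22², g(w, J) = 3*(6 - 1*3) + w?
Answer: -1452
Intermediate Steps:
g(w, J) = 9 + w (g(w, J) = 3*(6 - 3) + w = 3*3 + w = 9 + w)
f = 484
g(-12, -4 - 1*7)*f = (9 - 12)*484 = -3*484 = -1452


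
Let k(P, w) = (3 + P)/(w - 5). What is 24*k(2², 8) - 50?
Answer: 6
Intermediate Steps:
k(P, w) = (3 + P)/(-5 + w)
24*k(2², 8) - 50 = 24*((3 + 2²)/(-5 + 8)) - 50 = 24*((3 + 4)/3) - 50 = 24*((⅓)*7) - 50 = 24*(7/3) - 50 = 56 - 50 = 6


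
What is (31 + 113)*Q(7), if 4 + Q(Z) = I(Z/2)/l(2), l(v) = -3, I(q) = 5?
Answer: -816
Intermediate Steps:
Q(Z) = -17/3 (Q(Z) = -4 + 5/(-3) = -4 + 5*(-1/3) = -4 - 5/3 = -17/3)
(31 + 113)*Q(7) = (31 + 113)*(-17/3) = 144*(-17/3) = -816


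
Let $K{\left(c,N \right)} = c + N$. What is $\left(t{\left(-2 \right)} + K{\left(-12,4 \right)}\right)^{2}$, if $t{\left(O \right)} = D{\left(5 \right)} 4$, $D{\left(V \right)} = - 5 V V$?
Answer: $258064$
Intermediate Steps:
$D{\left(V \right)} = - 5 V^{2}$
$K{\left(c,N \right)} = N + c$
$t{\left(O \right)} = -500$ ($t{\left(O \right)} = - 5 \cdot 5^{2} \cdot 4 = \left(-5\right) 25 \cdot 4 = \left(-125\right) 4 = -500$)
$\left(t{\left(-2 \right)} + K{\left(-12,4 \right)}\right)^{2} = \left(-500 + \left(4 - 12\right)\right)^{2} = \left(-500 - 8\right)^{2} = \left(-508\right)^{2} = 258064$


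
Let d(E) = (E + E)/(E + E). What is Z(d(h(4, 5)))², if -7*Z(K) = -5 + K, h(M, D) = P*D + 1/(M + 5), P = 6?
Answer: 16/49 ≈ 0.32653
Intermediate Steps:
h(M, D) = 1/(5 + M) + 6*D (h(M, D) = 6*D + 1/(M + 5) = 6*D + 1/(5 + M) = 1/(5 + M) + 6*D)
d(E) = 1 (d(E) = (2*E)/((2*E)) = (2*E)*(1/(2*E)) = 1)
Z(K) = 5/7 - K/7 (Z(K) = -(-5 + K)/7 = 5/7 - K/7)
Z(d(h(4, 5)))² = (5/7 - ⅐*1)² = (5/7 - ⅐)² = (4/7)² = 16/49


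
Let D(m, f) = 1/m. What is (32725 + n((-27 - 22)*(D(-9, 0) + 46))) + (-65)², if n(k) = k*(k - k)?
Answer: 36950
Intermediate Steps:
n(k) = 0 (n(k) = k*0 = 0)
(32725 + n((-27 - 22)*(D(-9, 0) + 46))) + (-65)² = (32725 + 0) + (-65)² = 32725 + 4225 = 36950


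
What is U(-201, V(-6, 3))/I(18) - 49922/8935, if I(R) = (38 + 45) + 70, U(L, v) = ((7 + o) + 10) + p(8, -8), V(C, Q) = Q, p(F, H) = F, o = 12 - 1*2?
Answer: -7325341/1367055 ≈ -5.3585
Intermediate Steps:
o = 10 (o = 12 - 2 = 10)
U(L, v) = 35 (U(L, v) = ((7 + 10) + 10) + 8 = (17 + 10) + 8 = 27 + 8 = 35)
I(R) = 153 (I(R) = 83 + 70 = 153)
U(-201, V(-6, 3))/I(18) - 49922/8935 = 35/153 - 49922/8935 = -7325341/1367055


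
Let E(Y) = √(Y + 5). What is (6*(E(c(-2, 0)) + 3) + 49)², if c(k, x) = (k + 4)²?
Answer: 7225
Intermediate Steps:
c(k, x) = (4 + k)²
E(Y) = √(5 + Y)
(6*(E(c(-2, 0)) + 3) + 49)² = (6*(√(5 + (4 - 2)²) + 3) + 49)² = (6*(√(5 + 2²) + 3) + 49)² = (6*(√(5 + 4) + 3) + 49)² = (6*(√9 + 3) + 49)² = (6*(3 + 3) + 49)² = (6*6 + 49)² = (36 + 49)² = 85² = 7225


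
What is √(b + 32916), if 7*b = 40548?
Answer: 4*√118545/7 ≈ 196.74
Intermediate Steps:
b = 40548/7 (b = (⅐)*40548 = 40548/7 ≈ 5792.6)
√(b + 32916) = √(40548/7 + 32916) = √(270960/7) = 4*√118545/7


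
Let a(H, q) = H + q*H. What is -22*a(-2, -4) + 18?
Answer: -114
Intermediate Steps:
a(H, q) = H + H*q
-22*a(-2, -4) + 18 = -(-44)*(1 - 4) + 18 = -(-44)*(-3) + 18 = -22*6 + 18 = -132 + 18 = -114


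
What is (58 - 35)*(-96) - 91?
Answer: -2299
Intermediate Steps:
(58 - 35)*(-96) - 91 = 23*(-96) - 91 = -2208 - 91 = -2299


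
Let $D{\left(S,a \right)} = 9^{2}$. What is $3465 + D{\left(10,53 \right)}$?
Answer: $3546$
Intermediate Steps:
$D{\left(S,a \right)} = 81$
$3465 + D{\left(10,53 \right)} = 3465 + 81 = 3546$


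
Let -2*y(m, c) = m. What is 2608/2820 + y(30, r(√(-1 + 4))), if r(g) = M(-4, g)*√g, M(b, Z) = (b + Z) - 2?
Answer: -9923/705 ≈ -14.075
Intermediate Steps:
M(b, Z) = -2 + Z + b (M(b, Z) = (Z + b) - 2 = -2 + Z + b)
r(g) = √g*(-6 + g) (r(g) = (-2 + g - 4)*√g = (-6 + g)*√g = √g*(-6 + g))
y(m, c) = -m/2
2608/2820 + y(30, r(√(-1 + 4))) = 2608/2820 - ½*30 = 2608*(1/2820) - 15 = 652/705 - 15 = -9923/705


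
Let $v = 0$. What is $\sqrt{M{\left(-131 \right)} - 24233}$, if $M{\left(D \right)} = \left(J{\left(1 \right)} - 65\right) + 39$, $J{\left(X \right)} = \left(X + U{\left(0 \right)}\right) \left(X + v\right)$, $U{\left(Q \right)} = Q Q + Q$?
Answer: $i \sqrt{24258} \approx 155.75 i$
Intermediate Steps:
$U{\left(Q \right)} = Q + Q^{2}$ ($U{\left(Q \right)} = Q^{2} + Q = Q + Q^{2}$)
$J{\left(X \right)} = X^{2}$ ($J{\left(X \right)} = \left(X + 0 \left(1 + 0\right)\right) \left(X + 0\right) = \left(X + 0 \cdot 1\right) X = \left(X + 0\right) X = X X = X^{2}$)
$M{\left(D \right)} = -25$ ($M{\left(D \right)} = \left(1^{2} - 65\right) + 39 = \left(1 - 65\right) + 39 = -64 + 39 = -25$)
$\sqrt{M{\left(-131 \right)} - 24233} = \sqrt{-25 - 24233} = \sqrt{-24258} = i \sqrt{24258}$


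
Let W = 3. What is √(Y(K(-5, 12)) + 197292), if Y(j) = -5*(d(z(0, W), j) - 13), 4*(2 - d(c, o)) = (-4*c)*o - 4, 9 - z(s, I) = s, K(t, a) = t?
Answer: √197567 ≈ 444.48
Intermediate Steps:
z(s, I) = 9 - s
d(c, o) = 3 + c*o (d(c, o) = 2 - ((-4*c)*o - 4)/4 = 2 - (-4*c*o - 4)/4 = 2 - (-4 - 4*c*o)/4 = 2 + (1 + c*o) = 3 + c*o)
Y(j) = 50 - 45*j (Y(j) = -5*((3 + (9 - 1*0)*j) - 13) = -5*((3 + (9 + 0)*j) - 13) = -5*((3 + 9*j) - 13) = -5*(-10 + 9*j) = 50 - 45*j)
√(Y(K(-5, 12)) + 197292) = √((50 - 45*(-5)) + 197292) = √((50 + 225) + 197292) = √(275 + 197292) = √197567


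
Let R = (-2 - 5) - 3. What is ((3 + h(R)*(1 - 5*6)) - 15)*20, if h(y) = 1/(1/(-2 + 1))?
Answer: 340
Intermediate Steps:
R = -10 (R = -7 - 3 = -10)
h(y) = -1 (h(y) = 1/(1/(-1)) = 1/(-1) = -1)
((3 + h(R)*(1 - 5*6)) - 15)*20 = ((3 - (1 - 5*6)) - 15)*20 = ((3 - (1 - 30)) - 15)*20 = ((3 - 1*(-29)) - 15)*20 = ((3 + 29) - 15)*20 = (32 - 15)*20 = 17*20 = 340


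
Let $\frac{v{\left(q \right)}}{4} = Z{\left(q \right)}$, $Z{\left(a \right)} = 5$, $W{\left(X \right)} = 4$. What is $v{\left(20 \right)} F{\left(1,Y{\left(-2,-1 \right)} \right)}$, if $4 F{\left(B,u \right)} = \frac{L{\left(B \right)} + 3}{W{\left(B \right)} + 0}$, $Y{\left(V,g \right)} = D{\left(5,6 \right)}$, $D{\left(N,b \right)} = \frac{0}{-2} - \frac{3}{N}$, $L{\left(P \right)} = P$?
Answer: $5$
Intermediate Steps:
$D{\left(N,b \right)} = - \frac{3}{N}$ ($D{\left(N,b \right)} = 0 \left(- \frac{1}{2}\right) - \frac{3}{N} = 0 - \frac{3}{N} = - \frac{3}{N}$)
$Y{\left(V,g \right)} = - \frac{3}{5}$
$v{\left(q \right)} = 20$ ($v{\left(q \right)} = 4 \cdot 5 = 20$)
$F{\left(B,u \right)} = \frac{3}{16} + \frac{B}{16}$ ($F{\left(B,u \right)} = \frac{\left(B + 3\right) \frac{1}{4 + 0}}{4} = \frac{\left(3 + B\right) \frac{1}{4}}{4} = \frac{\frac{3}{4} + \frac{B}{4}}{4} = \frac{3}{16} + \frac{B}{16}$)
$v{\left(20 \right)} F{\left(1,Y{\left(-2,-1 \right)} \right)} = 20 \left(\frac{3}{16} + \frac{1}{16} \cdot 1\right) = 20 \left(\frac{3}{16} + \frac{1}{16}\right) = 20 \cdot \frac{1}{4} = 5$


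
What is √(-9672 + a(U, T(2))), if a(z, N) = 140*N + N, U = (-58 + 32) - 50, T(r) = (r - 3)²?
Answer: 3*I*√1059 ≈ 97.627*I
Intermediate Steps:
T(r) = (-3 + r)²
U = -76 (U = -26 - 50 = -76)
a(z, N) = 141*N
√(-9672 + a(U, T(2))) = √(-9672 + 141*(-3 + 2)²) = √(-9672 + 141*(-1)²) = √(-9672 + 141*1) = √(-9672 + 141) = √(-9531) = 3*I*√1059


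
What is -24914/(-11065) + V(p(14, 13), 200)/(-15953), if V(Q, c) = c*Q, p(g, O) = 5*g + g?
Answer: 30223006/25217135 ≈ 1.1985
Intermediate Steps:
p(g, O) = 6*g
V(Q, c) = Q*c
-24914/(-11065) + V(p(14, 13), 200)/(-15953) = -24914/(-11065) + ((6*14)*200)/(-15953) = -24914*(-1/11065) + (84*200)*(-1/15953) = 24914/11065 + 16800*(-1/15953) = 24914/11065 - 2400/2279 = 30223006/25217135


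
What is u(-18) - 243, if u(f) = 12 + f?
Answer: -249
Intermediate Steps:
u(-18) - 243 = (12 - 18) - 243 = -6 - 243 = -249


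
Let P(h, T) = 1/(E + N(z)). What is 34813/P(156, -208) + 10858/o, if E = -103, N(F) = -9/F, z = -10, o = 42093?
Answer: -1496156556209/420930 ≈ -3.5544e+6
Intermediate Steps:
P(h, T) = -10/1021 (P(h, T) = 1/(-103 - 9/(-10)) = 1/(-103 - 9*(-⅒)) = 1/(-103 + 9/10) = 1/(-1021/10) = -10/1021)
34813/P(156, -208) + 10858/o = 34813/(-10/1021) + 10858/42093 = 34813*(-1021/10) + 10858*(1/42093) = -35544073/10 + 10858/42093 = -1496156556209/420930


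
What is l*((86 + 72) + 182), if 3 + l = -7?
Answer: -3400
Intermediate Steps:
l = -10 (l = -3 - 7 = -10)
l*((86 + 72) + 182) = -10*((86 + 72) + 182) = -10*(158 + 182) = -10*340 = -3400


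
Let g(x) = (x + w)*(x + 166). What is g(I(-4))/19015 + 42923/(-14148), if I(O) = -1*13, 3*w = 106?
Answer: -767837129/269024220 ≈ -2.8542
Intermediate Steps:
w = 106/3 (w = (⅓)*106 = 106/3 ≈ 35.333)
I(O) = -13
g(x) = (166 + x)*(106/3 + x) (g(x) = (x + 106/3)*(x + 166) = (106/3 + x)*(166 + x) = (166 + x)*(106/3 + x))
g(I(-4))/19015 + 42923/(-14148) = (17596/3 + (-13)² + (604/3)*(-13))/19015 + 42923/(-14148) = (17596/3 + 169 - 7852/3)*(1/19015) + 42923*(-1/14148) = 3417*(1/19015) - 42923/14148 = 3417/19015 - 42923/14148 = -767837129/269024220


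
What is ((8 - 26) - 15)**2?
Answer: 1089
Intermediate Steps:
((8 - 26) - 15)**2 = (-18 - 15)**2 = (-33)**2 = 1089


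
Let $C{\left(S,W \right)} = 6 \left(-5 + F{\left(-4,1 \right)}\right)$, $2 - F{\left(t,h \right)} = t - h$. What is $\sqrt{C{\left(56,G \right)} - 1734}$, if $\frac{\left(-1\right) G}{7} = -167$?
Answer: $i \sqrt{1722} \approx 41.497 i$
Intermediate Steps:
$G = 1169$ ($G = \left(-7\right) \left(-167\right) = 1169$)
$F{\left(t,h \right)} = 2 + h - t$ ($F{\left(t,h \right)} = 2 - \left(t - h\right) = 2 + \left(h - t\right) = 2 + h - t$)
$C{\left(S,W \right)} = 12$ ($C{\left(S,W \right)} = 6 \left(-5 + \left(2 + 1 - -4\right)\right) = 6 \left(-5 + \left(2 + 1 + 4\right)\right) = 6 \left(-5 + 7\right) = 6 \cdot 2 = 12$)
$\sqrt{C{\left(56,G \right)} - 1734} = \sqrt{12 - 1734} = \sqrt{-1722} = i \sqrt{1722}$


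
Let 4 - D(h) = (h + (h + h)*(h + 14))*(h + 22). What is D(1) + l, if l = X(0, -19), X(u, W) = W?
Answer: -728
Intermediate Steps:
l = -19
D(h) = 4 - (22 + h)*(h + 2*h*(14 + h)) (D(h) = 4 - (h + (h + h)*(h + 14))*(h + 22) = 4 - (h + (2*h)*(14 + h))*(22 + h) = 4 - (h + 2*h*(14 + h))*(22 + h) = 4 - (22 + h)*(h + 2*h*(14 + h)))
D(1) + l = (4 - 638*1 - 73*1² - 2*1³) - 19 = (4 - 638 - 73*1 - 2*1) - 19 = (4 - 638 - 73 - 2) - 19 = -709 - 19 = -728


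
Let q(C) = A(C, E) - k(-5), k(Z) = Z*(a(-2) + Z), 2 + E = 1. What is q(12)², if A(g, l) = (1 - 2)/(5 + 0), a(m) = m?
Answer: 30976/25 ≈ 1239.0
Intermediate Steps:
E = -1 (E = -2 + 1 = -1)
k(Z) = Z*(-2 + Z)
A(g, l) = -⅕ (A(g, l) = -1/5 = -1*⅕ = -⅕)
q(C) = -176/5 (q(C) = -⅕ - (-5)*(-2 - 5) = -⅕ - (-5)*(-7) = -⅕ - 1*35 = -⅕ - 35 = -176/5)
q(12)² = (-176/5)² = 30976/25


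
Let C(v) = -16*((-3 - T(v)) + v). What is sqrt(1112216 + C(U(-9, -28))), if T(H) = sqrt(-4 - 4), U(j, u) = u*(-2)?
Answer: 2*sqrt(277842 + 8*I*sqrt(2)) ≈ 1054.2 + 0.021464*I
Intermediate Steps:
U(j, u) = -2*u
T(H) = 2*I*sqrt(2) (T(H) = sqrt(-8) = 2*I*sqrt(2))
C(v) = 48 - 16*v + 32*I*sqrt(2) (C(v) = -16*((-3 - 2*I*sqrt(2)) + v) = -16*(-3 + v - 2*I*sqrt(2)) = 48 - 16*v + 32*I*sqrt(2))
sqrt(1112216 + C(U(-9, -28))) = sqrt(1112216 + (48 - (-32)*(-28) + 32*I*sqrt(2))) = sqrt(1112216 + (48 - 16*56 + 32*I*sqrt(2))) = sqrt(1112216 + (48 - 896 + 32*I*sqrt(2))) = sqrt(1112216 + (-848 + 32*I*sqrt(2))) = sqrt(1111368 + 32*I*sqrt(2))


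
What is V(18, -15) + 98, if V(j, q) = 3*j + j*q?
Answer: -118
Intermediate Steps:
V(18, -15) + 98 = 18*(3 - 15) + 98 = 18*(-12) + 98 = -216 + 98 = -118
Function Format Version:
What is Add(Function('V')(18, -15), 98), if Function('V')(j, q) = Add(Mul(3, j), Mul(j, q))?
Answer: -118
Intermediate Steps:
Add(Function('V')(18, -15), 98) = Add(Mul(18, Add(3, -15)), 98) = Add(Mul(18, -12), 98) = Add(-216, 98) = -118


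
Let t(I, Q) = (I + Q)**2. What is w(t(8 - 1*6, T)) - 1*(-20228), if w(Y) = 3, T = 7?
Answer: 20231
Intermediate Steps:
w(t(8 - 1*6, T)) - 1*(-20228) = 3 - 1*(-20228) = 3 + 20228 = 20231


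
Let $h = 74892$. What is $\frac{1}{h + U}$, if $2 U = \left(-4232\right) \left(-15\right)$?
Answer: $\frac{1}{106632} \approx 9.378 \cdot 10^{-6}$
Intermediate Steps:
$U = 31740$ ($U = \frac{\left(-4232\right) \left(-15\right)}{2} = \frac{1}{2} \cdot 63480 = 31740$)
$\frac{1}{h + U} = \frac{1}{74892 + 31740} = \frac{1}{106632}$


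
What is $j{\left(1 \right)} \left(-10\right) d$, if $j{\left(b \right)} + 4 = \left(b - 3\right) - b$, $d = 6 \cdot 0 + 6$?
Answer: $420$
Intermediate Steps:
$d = 6$ ($d = 0 + 6 = 6$)
$j{\left(b \right)} = -7$ ($j{\left(b \right)} = -4 + \left(\left(b - 3\right) - b\right) = -4 + \left(\left(-3 + b\right) - b\right) = -4 - 3 = -7$)
$j{\left(1 \right)} \left(-10\right) d = \left(-7\right) \left(-10\right) 6 = 70 \cdot 6 = 420$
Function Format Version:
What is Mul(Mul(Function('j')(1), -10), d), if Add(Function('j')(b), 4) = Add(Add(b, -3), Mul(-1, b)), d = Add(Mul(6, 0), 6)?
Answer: 420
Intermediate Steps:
d = 6 (d = Add(0, 6) = 6)
Function('j')(b) = -7 (Function('j')(b) = Add(-4, Add(Add(b, -3), Mul(-1, b))) = Add(-4, Add(Add(-3, b), Mul(-1, b))) = Add(-4, -3) = -7)
Mul(Mul(Function('j')(1), -10), d) = Mul(Mul(-7, -10), 6) = Mul(70, 6) = 420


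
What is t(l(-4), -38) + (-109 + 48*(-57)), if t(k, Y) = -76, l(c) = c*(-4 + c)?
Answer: -2921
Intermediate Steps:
t(l(-4), -38) + (-109 + 48*(-57)) = -76 + (-109 + 48*(-57)) = -76 + (-109 - 2736) = -76 - 2845 = -2921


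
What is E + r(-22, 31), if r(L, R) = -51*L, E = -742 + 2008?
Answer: 2388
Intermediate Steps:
E = 1266
E + r(-22, 31) = 1266 - 51*(-22) = 1266 + 1122 = 2388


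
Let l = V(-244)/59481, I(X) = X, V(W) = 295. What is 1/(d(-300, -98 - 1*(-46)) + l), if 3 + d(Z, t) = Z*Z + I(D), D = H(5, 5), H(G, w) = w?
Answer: 59481/5353409257 ≈ 1.1111e-5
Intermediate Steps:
D = 5
d(Z, t) = 2 + Z² (d(Z, t) = -3 + (Z*Z + 5) = -3 + (Z² + 5) = -3 + (5 + Z²) = 2 + Z²)
l = 295/59481 ≈ 0.0049596
1/(d(-300, -98 - 1*(-46)) + l) = 1/((2 + (-300)²) + 295/59481) = 1/((2 + 90000) + 295/59481) = 1/(90002 + 295/59481) = 1/(5353409257/59481) = 59481/5353409257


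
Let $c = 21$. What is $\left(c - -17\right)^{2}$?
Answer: $1444$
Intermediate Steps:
$\left(c - -17\right)^{2} = \left(21 - -17\right)^{2} = \left(21 + \left(-16 + 33\right)\right)^{2} = \left(21 + 17\right)^{2} = 38^{2} = 1444$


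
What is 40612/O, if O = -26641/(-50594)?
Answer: 2054723528/26641 ≈ 77126.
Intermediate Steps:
O = 26641/50594 (O = -26641*(-1/50594) = 26641/50594 ≈ 0.52656)
40612/O = 40612/(26641/50594) = 40612*(50594/26641) = 2054723528/26641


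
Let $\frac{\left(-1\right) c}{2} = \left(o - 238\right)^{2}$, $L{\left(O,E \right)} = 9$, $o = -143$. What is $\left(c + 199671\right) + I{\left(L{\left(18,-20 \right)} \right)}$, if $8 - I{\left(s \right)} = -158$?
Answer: $-90485$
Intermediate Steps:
$c = -290322$ ($c = - 2 \left(-143 - 238\right)^{2} = - 2 \left(-381\right)^{2} = \left(-2\right) 145161 = -290322$)
$I{\left(s \right)} = 166$ ($I{\left(s \right)} = 8 - -158 = 8 + 158 = 166$)
$\left(c + 199671\right) + I{\left(L{\left(18,-20 \right)} \right)} = \left(-290322 + 199671\right) + 166 = -90651 + 166 = -90485$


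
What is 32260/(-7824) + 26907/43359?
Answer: -99020081/28270068 ≈ -3.5026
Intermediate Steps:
32260/(-7824) + 26907/43359 = 32260*(-1/7824) + 26907*(1/43359) = -8065/1956 + 8969/14453 = -99020081/28270068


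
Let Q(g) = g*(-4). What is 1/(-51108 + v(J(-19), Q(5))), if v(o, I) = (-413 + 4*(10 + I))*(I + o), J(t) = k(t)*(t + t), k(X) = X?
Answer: -1/369114 ≈ -2.7092e-6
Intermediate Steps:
Q(g) = -4*g
J(t) = 2*t² (J(t) = t*(t + t) = t*(2*t) = 2*t²)
v(o, I) = (-373 + 4*I)*(I + o) (v(o, I) = (-413 + (40 + 4*I))*(I + o) = (-373 + 4*I)*(I + o))
1/(-51108 + v(J(-19), Q(5))) = 1/(-51108 + (-(-1492)*5 - 746*(-19)² + 4*(-4*5)² + 4*(-4*5)*(2*(-19)²))) = 1/(-51108 + (-373*(-20) - 746*361 + 4*(-20)² + 4*(-20)*(2*361))) = 1/(-51108 + (7460 - 373*722 + 4*400 + 4*(-20)*722)) = 1/(-51108 + (7460 - 269306 + 1600 - 57760)) = 1/(-51108 - 318006) = 1/(-369114) = -1/369114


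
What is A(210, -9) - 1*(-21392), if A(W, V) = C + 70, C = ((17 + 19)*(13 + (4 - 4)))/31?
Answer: 665790/31 ≈ 21477.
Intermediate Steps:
C = 468/31 (C = (36*(13 + 0))*(1/31) = (36*13)*(1/31) = 468*(1/31) = 468/31 ≈ 15.097)
A(W, V) = 2638/31 (A(W, V) = 468/31 + 70 = 2638/31)
A(210, -9) - 1*(-21392) = 2638/31 - 1*(-21392) = 2638/31 + 21392 = 665790/31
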